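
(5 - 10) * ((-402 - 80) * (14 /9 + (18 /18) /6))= 37355 /9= 4150.56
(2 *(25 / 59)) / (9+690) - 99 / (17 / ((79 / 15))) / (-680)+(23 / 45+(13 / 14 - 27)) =-25.51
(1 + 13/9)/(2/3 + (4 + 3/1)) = 22/69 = 0.32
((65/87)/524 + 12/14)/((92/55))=15069065/29358672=0.51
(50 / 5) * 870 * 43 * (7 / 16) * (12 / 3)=654675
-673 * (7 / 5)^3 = -230839 / 125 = -1846.71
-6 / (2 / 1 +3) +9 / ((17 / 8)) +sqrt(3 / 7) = sqrt(21) / 7 +258 / 85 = 3.69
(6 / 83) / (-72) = -1 / 996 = -0.00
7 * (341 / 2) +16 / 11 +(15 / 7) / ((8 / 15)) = 738567 / 616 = 1198.97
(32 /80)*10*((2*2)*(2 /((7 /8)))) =256 /7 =36.57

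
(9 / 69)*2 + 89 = 2053 / 23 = 89.26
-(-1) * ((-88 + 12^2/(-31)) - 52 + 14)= -130.65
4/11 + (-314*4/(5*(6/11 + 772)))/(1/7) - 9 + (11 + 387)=12922917/33385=387.09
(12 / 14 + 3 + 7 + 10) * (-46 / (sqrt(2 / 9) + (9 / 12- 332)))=322368 * sqrt(2) / 110604151 + 320353200 / 110604151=2.90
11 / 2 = 5.50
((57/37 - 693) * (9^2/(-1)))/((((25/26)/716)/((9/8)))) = 43400262672/925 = 46919202.89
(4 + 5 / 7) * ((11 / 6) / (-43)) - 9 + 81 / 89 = -444209 / 53578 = -8.29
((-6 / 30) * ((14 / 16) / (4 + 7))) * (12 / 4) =-21 / 440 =-0.05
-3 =-3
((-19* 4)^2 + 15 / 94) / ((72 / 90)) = 2714795 / 376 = 7220.20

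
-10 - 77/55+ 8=-3.40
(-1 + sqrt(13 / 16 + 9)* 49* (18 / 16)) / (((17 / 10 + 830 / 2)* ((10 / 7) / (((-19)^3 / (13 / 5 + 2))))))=240065 / 95841 - 11763185* sqrt(157) / 340768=-430.02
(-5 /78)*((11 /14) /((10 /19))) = -0.10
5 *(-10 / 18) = -25 / 9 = -2.78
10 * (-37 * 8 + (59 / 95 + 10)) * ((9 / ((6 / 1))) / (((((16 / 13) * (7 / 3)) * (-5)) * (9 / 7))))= 352443 / 1520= 231.87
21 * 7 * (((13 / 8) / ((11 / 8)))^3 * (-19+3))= -5167344 / 1331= -3882.30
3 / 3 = 1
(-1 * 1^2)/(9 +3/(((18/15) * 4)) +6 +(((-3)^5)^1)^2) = -8/472517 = -0.00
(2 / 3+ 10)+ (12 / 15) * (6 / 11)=1832 / 165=11.10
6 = 6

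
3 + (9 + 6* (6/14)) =102/7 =14.57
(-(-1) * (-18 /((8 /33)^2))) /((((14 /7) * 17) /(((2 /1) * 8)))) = -9801 /68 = -144.13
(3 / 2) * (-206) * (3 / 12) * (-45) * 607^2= 5123283345 / 4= 1280820836.25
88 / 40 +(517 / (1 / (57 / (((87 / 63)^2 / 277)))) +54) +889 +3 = 18003210346 / 4205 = 4281381.77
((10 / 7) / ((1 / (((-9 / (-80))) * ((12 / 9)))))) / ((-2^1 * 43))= -3 / 1204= -0.00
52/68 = 13/17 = 0.76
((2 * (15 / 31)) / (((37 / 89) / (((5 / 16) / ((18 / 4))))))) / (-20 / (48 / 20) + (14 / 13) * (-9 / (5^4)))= -18078125 / 933671764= -0.02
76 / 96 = 0.79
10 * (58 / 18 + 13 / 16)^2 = 1687805 / 10368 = 162.79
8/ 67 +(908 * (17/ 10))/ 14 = 258833/ 2345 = 110.38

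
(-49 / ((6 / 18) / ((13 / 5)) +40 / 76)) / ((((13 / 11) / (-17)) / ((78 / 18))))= 2263261 / 485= 4666.52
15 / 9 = 5 / 3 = 1.67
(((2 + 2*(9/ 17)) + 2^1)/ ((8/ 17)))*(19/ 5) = 817/ 20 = 40.85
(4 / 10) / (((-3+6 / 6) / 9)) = -9 / 5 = -1.80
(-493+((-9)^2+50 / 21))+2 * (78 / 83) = -407.74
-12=-12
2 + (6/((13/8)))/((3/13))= 18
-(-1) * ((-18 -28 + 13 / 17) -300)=-345.24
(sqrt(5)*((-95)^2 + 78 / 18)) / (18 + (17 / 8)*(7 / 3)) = 216704*sqrt(5) / 551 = 879.43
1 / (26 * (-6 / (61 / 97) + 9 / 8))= -244 / 53391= -0.00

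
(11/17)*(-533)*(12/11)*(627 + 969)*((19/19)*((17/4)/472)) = -638001/118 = -5406.79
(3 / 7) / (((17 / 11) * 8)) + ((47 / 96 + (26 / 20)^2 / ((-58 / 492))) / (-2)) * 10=114737839 / 1656480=69.27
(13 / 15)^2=169 / 225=0.75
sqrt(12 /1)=2 * sqrt(3)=3.46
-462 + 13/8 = -3683/8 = -460.38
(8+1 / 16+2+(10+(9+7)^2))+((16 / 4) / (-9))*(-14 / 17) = 676697 / 2448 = 276.43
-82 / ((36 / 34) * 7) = -11.06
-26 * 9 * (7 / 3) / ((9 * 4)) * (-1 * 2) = 91 / 3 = 30.33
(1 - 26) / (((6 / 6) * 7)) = -25 / 7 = -3.57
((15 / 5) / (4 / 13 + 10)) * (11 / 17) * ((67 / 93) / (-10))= -143 / 10540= -0.01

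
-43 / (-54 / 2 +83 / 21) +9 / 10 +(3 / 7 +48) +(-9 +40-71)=189631 / 16940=11.19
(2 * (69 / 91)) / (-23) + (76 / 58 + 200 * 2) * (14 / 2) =7413232 / 2639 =2809.11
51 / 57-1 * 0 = 17 / 19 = 0.89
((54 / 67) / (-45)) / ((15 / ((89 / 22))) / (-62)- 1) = 0.02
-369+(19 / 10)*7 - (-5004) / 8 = 269.80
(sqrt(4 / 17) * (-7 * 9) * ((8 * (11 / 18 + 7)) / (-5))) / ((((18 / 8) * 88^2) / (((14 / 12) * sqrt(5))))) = 6713 * sqrt(85) / 1110780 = 0.06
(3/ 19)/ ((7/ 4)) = 12/ 133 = 0.09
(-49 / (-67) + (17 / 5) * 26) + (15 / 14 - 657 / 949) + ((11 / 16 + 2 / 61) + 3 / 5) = 540504007 / 5950672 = 90.83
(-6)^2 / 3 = 12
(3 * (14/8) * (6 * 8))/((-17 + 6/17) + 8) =-204/7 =-29.14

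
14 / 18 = 7 / 9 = 0.78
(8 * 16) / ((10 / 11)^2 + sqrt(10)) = -154880 / 13641 + 937024 * sqrt(10) / 68205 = 32.09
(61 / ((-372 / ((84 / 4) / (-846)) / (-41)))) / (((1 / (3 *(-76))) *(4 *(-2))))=-4.76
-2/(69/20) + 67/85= 1223/5865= 0.21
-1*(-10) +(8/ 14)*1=74/ 7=10.57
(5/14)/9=5/126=0.04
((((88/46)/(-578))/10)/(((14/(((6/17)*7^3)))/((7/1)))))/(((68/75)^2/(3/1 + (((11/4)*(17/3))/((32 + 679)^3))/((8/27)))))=-0.07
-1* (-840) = 840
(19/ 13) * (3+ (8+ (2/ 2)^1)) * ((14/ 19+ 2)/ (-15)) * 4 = -64/ 5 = -12.80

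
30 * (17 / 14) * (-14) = -510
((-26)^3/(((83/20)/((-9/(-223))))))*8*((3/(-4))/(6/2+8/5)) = 94910400/425707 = 222.95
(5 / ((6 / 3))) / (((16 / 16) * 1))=2.50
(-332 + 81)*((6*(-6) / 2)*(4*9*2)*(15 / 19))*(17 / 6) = 13825080 / 19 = 727635.79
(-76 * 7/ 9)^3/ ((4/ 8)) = -301137536/ 729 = -413083.04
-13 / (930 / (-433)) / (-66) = -5629 / 61380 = -0.09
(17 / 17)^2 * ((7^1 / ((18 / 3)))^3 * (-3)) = -343 / 72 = -4.76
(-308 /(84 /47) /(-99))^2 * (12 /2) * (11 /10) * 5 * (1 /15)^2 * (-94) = -2284106 /54675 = -41.78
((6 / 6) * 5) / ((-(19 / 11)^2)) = -605 / 361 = -1.68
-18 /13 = -1.38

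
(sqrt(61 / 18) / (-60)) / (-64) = sqrt(122) / 23040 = 0.00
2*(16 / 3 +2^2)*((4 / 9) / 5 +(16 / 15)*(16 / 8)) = 1120 / 27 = 41.48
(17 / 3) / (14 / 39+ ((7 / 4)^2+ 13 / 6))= 3536 / 3487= 1.01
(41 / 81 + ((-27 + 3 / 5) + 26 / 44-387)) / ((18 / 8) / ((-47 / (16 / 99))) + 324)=-172660093 / 135678240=-1.27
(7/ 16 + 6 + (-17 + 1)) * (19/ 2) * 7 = -20349/ 32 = -635.91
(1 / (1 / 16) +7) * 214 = 4922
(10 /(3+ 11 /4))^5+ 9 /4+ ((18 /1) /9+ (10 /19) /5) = 20.26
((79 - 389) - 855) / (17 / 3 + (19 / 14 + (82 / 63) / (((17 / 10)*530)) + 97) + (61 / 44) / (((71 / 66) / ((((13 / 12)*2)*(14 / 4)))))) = -37561212360 / 3669009577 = -10.24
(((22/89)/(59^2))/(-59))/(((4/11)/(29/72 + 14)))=-125477/2632137264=-0.00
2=2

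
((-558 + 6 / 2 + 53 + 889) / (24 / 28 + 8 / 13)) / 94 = 35217 / 12596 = 2.80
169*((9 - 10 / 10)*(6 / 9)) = 2704 / 3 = 901.33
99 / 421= 0.24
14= 14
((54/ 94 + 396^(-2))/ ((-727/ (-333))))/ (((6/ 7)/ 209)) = 20835902759/ 324742176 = 64.16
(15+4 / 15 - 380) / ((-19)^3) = 5471 / 102885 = 0.05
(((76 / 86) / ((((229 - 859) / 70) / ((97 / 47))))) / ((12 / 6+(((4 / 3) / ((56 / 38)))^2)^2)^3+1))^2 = 2268969850740303032275489828342857849 / 22180299849485631139707108215748765025636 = 0.00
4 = 4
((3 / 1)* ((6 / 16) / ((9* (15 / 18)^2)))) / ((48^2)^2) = 1 / 29491200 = 0.00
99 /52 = 1.90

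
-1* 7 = -7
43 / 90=0.48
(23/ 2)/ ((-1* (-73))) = 23/ 146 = 0.16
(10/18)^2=25/81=0.31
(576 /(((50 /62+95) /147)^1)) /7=6944 /55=126.25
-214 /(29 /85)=-627.24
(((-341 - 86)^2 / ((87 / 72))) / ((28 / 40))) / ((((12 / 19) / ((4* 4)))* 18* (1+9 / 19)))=53731240 / 261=205866.82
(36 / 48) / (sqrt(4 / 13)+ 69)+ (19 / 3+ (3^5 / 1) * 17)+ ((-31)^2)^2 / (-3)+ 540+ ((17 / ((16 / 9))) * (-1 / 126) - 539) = -4210263030889 / 13863136 - 3 * sqrt(13) / 123778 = -303702.07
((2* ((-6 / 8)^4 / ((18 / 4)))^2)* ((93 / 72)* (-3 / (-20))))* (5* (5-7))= -2511 / 131072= -0.02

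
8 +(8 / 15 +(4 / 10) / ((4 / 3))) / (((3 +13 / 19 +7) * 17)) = 165743 / 20706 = 8.00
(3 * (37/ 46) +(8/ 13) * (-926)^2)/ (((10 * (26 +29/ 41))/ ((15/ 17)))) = 12937657051/ 7421180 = 1743.34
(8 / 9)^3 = 512 / 729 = 0.70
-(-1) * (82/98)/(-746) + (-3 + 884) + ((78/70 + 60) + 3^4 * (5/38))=1654310681/1736315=952.77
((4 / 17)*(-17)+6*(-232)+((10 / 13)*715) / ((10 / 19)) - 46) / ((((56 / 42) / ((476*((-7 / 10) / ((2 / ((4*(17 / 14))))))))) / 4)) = 4818786 / 5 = 963757.20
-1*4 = -4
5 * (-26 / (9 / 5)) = -72.22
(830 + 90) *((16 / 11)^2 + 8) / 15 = 75072 / 121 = 620.43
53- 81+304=276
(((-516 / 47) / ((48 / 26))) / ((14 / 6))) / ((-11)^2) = -0.02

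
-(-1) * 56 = 56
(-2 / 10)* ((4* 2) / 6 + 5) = -1.27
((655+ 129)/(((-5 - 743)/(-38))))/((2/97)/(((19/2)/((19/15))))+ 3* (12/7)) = 9482235/1225037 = 7.74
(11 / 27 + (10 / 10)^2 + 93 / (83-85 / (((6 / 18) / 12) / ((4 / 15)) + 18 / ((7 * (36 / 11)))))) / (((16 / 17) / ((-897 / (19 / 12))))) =3093285065 / 853404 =3624.64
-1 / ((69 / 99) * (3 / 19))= -209 / 23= -9.09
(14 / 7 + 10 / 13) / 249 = 12 / 1079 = 0.01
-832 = -832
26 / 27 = 0.96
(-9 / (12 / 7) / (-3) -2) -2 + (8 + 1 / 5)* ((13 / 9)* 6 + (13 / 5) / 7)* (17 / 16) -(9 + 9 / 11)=6160883 / 92400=66.68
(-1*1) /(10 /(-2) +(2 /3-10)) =3 /43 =0.07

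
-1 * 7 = -7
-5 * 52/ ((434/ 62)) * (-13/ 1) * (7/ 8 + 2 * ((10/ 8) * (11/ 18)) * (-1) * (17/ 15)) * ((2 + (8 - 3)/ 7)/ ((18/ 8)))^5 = -198183002201600/ 187570506627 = -1056.58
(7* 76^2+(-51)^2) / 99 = 43033 / 99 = 434.68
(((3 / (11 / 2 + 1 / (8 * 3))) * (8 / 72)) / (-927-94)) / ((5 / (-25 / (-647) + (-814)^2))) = -3429597096 / 439290355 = -7.81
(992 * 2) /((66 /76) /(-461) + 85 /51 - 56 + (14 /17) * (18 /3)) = -1772541312 /44129525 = -40.17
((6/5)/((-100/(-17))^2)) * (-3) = -2601/25000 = -0.10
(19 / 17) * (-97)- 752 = -860.41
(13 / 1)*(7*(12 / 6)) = 182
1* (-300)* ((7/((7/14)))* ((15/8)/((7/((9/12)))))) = -843.75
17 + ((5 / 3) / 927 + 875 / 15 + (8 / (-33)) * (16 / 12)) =2294689 / 30591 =75.01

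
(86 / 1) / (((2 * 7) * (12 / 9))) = 129 / 28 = 4.61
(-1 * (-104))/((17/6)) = 624/17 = 36.71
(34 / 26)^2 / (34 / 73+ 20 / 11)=232067 / 309946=0.75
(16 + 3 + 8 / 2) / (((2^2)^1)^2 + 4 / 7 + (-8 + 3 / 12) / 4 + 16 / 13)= 33488 / 23099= 1.45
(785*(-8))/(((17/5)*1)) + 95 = -29785/17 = -1752.06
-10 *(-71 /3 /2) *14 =1656.67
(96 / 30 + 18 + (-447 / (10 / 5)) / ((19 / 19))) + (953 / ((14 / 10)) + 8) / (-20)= -236.74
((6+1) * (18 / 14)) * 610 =5490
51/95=0.54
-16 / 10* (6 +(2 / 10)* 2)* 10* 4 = -409.60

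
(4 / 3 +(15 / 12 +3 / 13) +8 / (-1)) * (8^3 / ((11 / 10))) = -1035520 / 429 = -2413.80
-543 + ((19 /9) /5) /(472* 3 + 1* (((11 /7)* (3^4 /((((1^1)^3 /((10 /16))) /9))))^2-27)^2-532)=-63143327831431193833331 /116286054938179338285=-543.00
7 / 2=3.50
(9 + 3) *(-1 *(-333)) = 3996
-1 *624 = -624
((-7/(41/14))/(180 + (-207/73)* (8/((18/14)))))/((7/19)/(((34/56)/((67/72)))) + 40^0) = -10398339/1105130851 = -0.01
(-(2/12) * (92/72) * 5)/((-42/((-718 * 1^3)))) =-41285/2268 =-18.20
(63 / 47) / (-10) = -63 / 470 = -0.13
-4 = -4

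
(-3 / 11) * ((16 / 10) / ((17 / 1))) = -24 / 935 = -0.03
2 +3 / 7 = 17 / 7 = 2.43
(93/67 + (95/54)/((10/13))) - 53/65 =1345037/470340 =2.86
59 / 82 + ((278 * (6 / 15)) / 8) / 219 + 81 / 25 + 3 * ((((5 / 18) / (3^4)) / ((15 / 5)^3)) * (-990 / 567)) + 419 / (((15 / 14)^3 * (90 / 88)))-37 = 232051501816937 / 773209749375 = 300.11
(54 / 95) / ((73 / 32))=1728 / 6935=0.25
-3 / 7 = -0.43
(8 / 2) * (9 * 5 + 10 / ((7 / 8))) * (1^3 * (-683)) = -1079140 / 7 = -154162.86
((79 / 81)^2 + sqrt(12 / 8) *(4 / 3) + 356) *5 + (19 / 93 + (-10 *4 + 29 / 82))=10 *sqrt(6) / 3 + 29108456675 / 16678062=1753.48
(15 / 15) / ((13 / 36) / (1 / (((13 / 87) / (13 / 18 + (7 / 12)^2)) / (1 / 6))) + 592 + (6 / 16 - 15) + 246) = 35496 / 29237335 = 0.00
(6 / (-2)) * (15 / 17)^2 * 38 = -25650 / 289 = -88.75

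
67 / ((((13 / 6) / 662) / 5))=1330620 / 13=102355.38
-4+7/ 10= -33/ 10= -3.30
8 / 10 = 4 / 5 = 0.80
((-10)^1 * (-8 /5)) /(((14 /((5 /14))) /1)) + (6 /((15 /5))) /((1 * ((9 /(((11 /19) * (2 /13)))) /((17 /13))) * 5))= 2926552 /7080255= 0.41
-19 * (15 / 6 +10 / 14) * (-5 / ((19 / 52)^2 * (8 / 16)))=4574.44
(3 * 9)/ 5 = 27/ 5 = 5.40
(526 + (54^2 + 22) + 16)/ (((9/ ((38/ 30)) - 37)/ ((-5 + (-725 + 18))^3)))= 2983203217920/ 71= 42016946731.27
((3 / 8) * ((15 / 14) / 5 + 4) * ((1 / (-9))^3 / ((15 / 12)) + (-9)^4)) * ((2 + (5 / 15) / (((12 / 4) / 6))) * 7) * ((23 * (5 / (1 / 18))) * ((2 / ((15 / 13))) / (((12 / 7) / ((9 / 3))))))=2953171970567 / 2430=1215297107.23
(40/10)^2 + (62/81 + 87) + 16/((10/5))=9053/81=111.77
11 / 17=0.65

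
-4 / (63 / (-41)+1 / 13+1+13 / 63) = 67158 / 4253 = 15.79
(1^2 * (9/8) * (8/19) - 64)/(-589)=1207/11191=0.11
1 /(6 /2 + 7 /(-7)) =1 /2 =0.50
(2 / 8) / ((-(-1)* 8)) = 1 / 32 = 0.03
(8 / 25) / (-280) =-1 / 875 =-0.00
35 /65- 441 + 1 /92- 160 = -600.45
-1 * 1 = -1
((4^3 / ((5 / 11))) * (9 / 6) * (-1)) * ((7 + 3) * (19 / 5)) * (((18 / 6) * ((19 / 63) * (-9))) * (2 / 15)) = 1524864 / 175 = 8713.51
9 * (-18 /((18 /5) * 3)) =-15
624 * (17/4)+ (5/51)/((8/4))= 270509/102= 2652.05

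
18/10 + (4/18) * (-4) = 41/45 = 0.91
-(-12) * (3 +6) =108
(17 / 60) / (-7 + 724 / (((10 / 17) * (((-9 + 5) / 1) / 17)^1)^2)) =340 / 45343503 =0.00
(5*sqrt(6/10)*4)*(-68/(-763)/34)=8*sqrt(15)/763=0.04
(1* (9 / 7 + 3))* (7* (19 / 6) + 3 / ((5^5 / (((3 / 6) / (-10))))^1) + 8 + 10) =7531241 / 43750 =172.14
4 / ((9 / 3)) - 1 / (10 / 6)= 11 / 15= 0.73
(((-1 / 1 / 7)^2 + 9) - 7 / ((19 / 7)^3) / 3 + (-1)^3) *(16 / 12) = 31876448 / 3024819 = 10.54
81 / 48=27 / 16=1.69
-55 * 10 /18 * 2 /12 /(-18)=275 /972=0.28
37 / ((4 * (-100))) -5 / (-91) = -1367 / 36400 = -0.04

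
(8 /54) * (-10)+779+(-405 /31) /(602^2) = 235846351397 /303332148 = 777.52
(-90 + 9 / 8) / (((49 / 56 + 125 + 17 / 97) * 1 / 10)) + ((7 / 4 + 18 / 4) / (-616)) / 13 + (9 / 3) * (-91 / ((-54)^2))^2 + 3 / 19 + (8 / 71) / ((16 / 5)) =-342203066025673133 / 49916486359355616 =-6.86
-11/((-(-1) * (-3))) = 11/3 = 3.67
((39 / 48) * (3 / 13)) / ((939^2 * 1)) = 1 / 4702512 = 0.00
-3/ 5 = -0.60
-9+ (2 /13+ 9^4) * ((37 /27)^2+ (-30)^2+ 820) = 107066378162 /9477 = 11297496.90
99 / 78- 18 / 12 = -3 / 13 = -0.23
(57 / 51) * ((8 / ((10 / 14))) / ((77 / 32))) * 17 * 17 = 82688 / 55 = 1503.42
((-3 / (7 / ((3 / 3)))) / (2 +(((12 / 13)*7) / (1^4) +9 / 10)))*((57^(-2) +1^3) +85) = -36323950 / 9226077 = -3.94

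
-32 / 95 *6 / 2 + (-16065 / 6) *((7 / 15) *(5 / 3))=-2083.51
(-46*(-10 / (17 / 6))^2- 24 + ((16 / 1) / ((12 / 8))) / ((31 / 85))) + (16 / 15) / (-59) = -4501774904 / 7928715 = -567.78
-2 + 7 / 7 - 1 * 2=-3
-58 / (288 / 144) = -29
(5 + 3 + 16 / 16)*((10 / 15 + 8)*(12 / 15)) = 312 / 5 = 62.40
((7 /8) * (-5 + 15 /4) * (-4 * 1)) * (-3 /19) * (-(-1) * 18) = -945 /76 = -12.43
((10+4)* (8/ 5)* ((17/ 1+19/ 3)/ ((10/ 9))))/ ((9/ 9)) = 2352/ 5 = 470.40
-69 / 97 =-0.71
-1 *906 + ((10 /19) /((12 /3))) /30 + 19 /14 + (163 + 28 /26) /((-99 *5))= -904.97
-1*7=-7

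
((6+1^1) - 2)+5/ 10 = 11/ 2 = 5.50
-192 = -192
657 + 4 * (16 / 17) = 11233 / 17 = 660.76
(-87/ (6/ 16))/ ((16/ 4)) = -58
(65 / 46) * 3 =195 / 46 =4.24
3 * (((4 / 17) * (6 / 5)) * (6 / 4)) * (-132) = -14256 / 85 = -167.72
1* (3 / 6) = 0.50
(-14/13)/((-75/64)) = 0.92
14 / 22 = 7 / 11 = 0.64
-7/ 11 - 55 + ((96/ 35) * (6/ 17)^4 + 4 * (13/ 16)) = -6732582371/ 128622340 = -52.34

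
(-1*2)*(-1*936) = 1872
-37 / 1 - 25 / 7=-284 / 7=-40.57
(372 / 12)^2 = 961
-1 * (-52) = 52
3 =3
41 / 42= 0.98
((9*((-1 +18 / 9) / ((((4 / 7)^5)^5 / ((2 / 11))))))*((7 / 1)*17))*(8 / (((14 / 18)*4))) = 1846651489277279668411239 / 3096224743817216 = 596420364.18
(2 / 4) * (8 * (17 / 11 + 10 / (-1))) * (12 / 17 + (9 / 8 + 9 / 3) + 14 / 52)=-838581 / 4862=-172.48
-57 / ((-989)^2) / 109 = -57 / 106615189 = -0.00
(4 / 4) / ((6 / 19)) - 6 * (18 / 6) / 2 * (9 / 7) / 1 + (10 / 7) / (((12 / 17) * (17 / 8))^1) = -313 / 42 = -7.45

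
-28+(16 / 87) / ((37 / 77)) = -88900 / 3219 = -27.62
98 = 98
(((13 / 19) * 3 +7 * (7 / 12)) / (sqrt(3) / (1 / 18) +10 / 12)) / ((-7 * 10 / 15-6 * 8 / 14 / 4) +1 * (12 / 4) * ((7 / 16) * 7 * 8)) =-29379 / 379356983 +3172932 * sqrt(3) / 1896784915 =0.00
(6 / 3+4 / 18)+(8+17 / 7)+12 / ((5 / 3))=6253 / 315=19.85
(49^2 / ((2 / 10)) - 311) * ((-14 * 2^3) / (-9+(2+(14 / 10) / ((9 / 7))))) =4209840 / 19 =221570.53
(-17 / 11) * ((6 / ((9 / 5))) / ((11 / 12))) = -5.62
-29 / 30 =-0.97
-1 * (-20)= 20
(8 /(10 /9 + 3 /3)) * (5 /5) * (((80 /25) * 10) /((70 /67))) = 77184 /665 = 116.07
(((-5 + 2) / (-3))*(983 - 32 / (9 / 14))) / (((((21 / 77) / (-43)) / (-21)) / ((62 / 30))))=862081759 / 135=6385790.81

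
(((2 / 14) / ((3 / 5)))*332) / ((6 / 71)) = 58930 / 63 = 935.40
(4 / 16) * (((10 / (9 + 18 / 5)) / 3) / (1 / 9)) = 25 / 42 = 0.60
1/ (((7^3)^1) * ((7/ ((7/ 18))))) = 1/ 6174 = 0.00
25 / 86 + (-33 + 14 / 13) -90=-135985 / 1118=-121.63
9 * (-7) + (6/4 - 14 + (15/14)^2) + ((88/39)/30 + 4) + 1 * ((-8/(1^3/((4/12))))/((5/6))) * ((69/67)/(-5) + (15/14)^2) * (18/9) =-2930980379/38411100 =-76.31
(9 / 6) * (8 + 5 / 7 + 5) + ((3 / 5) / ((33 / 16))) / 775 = 6138112 / 298375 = 20.57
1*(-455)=-455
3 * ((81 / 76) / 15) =0.21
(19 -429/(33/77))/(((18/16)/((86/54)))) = -1390.16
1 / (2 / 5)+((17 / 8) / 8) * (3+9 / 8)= 1841 / 512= 3.60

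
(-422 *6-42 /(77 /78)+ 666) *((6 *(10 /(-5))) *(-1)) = -251928 /11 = -22902.55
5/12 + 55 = 665/12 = 55.42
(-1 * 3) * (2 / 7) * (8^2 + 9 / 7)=-2742 / 49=-55.96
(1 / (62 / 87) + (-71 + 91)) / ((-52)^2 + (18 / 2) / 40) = 26540 / 3353239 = 0.01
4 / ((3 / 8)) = 32 / 3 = 10.67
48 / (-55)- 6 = -378 / 55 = -6.87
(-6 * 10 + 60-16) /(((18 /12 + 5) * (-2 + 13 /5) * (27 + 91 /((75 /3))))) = -2000 /14937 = -0.13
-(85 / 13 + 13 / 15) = -1444 / 195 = -7.41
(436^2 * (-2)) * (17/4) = -1615816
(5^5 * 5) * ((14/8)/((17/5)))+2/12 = 1640659/204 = 8042.45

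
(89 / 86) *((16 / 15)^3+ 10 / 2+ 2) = 2467169 / 290250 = 8.50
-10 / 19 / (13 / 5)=-50 / 247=-0.20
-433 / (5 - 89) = 433 / 84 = 5.15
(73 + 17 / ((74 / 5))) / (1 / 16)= 43896 / 37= 1186.38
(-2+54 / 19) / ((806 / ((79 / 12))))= 158 / 22971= 0.01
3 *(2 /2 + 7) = 24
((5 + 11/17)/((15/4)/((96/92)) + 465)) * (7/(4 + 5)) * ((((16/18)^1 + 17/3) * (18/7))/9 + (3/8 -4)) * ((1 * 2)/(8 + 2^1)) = -113024/34413525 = -0.00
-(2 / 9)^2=-4 / 81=-0.05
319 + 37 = 356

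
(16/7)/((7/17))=272/49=5.55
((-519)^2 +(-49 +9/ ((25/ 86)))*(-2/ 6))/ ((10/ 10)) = 20202526/ 75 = 269367.01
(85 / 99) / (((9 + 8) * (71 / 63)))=35 / 781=0.04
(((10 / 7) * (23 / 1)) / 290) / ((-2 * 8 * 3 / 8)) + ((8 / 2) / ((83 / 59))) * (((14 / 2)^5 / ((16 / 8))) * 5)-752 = 12001821743 / 101094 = 118719.43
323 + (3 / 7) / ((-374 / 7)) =120799 / 374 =322.99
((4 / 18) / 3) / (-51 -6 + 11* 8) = 2 / 837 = 0.00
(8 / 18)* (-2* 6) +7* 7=131 / 3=43.67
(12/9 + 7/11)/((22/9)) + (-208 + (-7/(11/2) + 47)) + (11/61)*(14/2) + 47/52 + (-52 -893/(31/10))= -5941534433/11898172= -499.37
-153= -153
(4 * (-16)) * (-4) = 256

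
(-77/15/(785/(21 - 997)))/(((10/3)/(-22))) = -826672/19625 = -42.12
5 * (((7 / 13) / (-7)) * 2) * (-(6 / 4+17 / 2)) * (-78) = -600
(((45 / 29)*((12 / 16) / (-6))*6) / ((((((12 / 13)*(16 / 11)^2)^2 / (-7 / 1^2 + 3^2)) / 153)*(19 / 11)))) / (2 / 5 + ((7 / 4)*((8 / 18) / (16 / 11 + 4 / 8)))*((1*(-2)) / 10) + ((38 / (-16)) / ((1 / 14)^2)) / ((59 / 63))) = 129659132560815 / 1191461402968064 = 0.11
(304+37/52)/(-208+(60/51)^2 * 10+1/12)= -2747523/1749943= -1.57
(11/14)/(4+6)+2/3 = 313/420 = 0.75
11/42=0.26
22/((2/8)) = 88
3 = 3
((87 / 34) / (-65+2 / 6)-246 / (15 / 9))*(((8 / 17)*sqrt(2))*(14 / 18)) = -7574238*sqrt(2) / 140165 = -76.42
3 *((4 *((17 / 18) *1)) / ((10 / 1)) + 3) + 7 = 257 / 15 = 17.13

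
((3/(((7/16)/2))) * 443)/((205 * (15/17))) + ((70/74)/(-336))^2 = 760131361967/22631212800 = 33.59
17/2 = 8.50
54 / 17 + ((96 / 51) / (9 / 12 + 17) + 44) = 57070 / 1207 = 47.28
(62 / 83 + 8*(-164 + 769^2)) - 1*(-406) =392588568 / 83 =4729982.75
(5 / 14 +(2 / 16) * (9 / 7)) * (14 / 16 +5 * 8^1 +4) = 10411 / 448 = 23.24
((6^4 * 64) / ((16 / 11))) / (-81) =-704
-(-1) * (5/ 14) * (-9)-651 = -9159/ 14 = -654.21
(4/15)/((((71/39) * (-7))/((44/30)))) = -1144/37275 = -0.03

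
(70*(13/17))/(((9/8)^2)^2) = 33.42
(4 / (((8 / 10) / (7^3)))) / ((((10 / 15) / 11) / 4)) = 113190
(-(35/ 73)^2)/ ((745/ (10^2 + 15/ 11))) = -273175/ 8734231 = -0.03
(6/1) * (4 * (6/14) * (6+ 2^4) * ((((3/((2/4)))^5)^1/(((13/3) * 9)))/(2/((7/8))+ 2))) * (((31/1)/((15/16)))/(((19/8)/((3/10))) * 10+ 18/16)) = 2715254784/626275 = 4335.56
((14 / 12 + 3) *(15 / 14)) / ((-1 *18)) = -125 / 504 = -0.25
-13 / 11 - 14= -15.18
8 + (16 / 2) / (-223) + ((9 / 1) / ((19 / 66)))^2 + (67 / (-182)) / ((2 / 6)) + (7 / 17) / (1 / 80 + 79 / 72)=195950314375575 / 199011949318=984.62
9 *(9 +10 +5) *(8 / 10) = 864 / 5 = 172.80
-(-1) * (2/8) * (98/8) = 3.06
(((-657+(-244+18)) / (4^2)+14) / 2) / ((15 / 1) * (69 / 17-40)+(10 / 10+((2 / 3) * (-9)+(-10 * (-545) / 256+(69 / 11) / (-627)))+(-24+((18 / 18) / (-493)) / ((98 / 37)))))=146395381748 / 3887332617461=0.04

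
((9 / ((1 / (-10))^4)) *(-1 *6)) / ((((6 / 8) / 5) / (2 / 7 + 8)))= -208800000 / 7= -29828571.43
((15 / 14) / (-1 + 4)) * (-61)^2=18605 / 14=1328.93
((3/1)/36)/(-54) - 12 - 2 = -9073/648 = -14.00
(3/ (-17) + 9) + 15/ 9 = 535/ 51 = 10.49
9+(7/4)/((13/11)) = 545/52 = 10.48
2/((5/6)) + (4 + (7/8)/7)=261/40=6.52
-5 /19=-0.26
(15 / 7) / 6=5 / 14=0.36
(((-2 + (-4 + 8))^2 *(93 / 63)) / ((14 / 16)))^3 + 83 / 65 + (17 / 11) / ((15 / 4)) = 701813094863 / 2271213945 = 309.00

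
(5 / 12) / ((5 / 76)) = 19 / 3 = 6.33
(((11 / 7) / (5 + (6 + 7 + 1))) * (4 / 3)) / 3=44 / 1197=0.04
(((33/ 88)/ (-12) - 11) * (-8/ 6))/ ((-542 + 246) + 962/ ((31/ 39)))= 10943/ 680208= 0.02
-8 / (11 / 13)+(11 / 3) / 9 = -2687 / 297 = -9.05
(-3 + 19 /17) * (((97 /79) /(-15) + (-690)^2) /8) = -112023.51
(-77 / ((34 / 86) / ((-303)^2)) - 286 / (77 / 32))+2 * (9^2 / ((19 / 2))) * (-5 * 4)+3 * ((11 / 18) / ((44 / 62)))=-485163848185 / 27132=-17881610.21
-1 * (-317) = 317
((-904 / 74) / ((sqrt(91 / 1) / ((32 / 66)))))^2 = 0.39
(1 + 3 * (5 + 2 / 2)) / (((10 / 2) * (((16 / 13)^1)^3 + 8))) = 0.39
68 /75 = 0.91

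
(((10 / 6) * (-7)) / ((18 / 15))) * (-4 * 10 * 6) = 7000 / 3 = 2333.33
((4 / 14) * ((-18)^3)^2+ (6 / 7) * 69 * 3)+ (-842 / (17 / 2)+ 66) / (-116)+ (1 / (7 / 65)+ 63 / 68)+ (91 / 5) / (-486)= 23284052593609 / 2395980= 9717966.17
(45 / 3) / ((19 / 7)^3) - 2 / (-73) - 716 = -358116909 / 500707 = -715.22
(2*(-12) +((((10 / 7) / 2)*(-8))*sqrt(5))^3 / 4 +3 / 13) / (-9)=103 / 39 +80000*sqrt(5) / 3087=60.59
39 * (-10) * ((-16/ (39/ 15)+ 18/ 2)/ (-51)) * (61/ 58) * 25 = 282125/ 493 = 572.26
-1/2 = -0.50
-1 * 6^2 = -36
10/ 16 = 5/ 8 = 0.62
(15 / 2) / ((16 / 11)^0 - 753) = -15 / 1504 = -0.01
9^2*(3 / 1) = 243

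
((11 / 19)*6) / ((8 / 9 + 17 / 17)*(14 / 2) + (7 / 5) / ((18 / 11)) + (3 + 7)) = 540 / 3743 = 0.14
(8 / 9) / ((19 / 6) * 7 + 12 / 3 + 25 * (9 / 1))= 16 / 4521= 0.00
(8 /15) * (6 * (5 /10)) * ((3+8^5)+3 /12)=52434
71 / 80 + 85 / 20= 411 / 80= 5.14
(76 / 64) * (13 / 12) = 247 / 192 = 1.29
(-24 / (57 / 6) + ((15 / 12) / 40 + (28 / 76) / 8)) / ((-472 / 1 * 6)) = 1489 / 1721856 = 0.00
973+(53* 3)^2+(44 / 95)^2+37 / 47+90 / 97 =1080299566349 / 41144975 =26255.93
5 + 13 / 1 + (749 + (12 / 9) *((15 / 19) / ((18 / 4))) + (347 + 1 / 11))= 2096045 / 1881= 1114.32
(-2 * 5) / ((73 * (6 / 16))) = -80 / 219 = -0.37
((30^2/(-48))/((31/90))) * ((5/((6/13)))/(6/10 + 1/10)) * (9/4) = -3290625/1736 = -1895.52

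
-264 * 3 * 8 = -6336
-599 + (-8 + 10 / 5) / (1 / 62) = -971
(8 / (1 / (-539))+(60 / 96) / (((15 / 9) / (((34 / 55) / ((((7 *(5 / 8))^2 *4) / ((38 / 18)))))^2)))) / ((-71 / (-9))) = -528494000770888 / 966890203125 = -546.59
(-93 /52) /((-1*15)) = 31 /260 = 0.12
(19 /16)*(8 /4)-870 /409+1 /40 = 558 /2045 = 0.27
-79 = -79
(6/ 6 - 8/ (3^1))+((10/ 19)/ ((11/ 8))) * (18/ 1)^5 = 453495275/ 627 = 723277.95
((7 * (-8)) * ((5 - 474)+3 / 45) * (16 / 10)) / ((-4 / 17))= -13392736 / 75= -178569.81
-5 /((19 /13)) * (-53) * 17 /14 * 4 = 117130 /133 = 880.68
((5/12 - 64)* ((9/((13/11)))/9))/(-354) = 8393/55224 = 0.15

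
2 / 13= 0.15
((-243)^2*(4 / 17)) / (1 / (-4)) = -55575.53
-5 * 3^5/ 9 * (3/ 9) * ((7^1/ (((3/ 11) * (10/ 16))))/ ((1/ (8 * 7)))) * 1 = -103488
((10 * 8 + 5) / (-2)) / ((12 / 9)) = -255 / 8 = -31.88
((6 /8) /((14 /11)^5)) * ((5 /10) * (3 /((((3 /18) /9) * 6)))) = 13045131 /4302592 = 3.03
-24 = -24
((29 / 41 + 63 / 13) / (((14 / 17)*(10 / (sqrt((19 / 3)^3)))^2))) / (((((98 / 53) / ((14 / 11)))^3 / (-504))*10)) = -5138413429976 / 18249906675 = -281.56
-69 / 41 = -1.68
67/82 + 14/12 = 244/123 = 1.98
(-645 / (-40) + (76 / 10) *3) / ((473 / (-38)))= -29583 / 9460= -3.13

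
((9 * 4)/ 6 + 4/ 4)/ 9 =7/ 9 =0.78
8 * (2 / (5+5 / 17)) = 136 / 45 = 3.02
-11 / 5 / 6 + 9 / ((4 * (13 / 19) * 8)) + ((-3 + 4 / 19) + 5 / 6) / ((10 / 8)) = -60091 / 39520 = -1.52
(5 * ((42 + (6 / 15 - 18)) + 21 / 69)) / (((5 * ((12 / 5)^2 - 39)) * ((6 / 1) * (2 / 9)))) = -14205 / 25484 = -0.56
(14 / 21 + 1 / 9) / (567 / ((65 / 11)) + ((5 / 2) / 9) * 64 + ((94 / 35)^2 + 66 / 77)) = 111475 / 17457247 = 0.01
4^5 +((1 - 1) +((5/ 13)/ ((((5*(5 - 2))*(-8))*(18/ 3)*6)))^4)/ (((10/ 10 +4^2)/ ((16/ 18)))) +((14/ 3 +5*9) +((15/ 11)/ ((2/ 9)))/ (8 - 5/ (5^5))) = 17983960229705547029796557/ 16738080217078447079424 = 1074.43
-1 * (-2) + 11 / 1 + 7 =20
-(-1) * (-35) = -35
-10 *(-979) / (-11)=-890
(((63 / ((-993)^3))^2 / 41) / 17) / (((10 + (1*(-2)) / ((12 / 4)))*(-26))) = -7 / 285992954797012400184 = -0.00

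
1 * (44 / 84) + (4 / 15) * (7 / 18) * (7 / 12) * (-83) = -25499 / 5670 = -4.50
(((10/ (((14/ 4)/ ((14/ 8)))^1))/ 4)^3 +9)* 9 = 6309/ 64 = 98.58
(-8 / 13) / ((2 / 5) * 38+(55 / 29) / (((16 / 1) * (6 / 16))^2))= -41760 / 1035047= -0.04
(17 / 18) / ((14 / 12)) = 17 / 21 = 0.81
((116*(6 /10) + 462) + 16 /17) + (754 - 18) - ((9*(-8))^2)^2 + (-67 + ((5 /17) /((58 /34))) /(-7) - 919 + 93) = -463701905742 /17255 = -26873480.48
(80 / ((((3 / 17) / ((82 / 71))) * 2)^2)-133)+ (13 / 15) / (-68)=11162222021 / 15425460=723.62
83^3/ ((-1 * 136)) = -571787/ 136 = -4204.32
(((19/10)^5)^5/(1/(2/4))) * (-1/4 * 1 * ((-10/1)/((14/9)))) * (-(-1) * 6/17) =2513065383582914417488459477573473/952000000000000000000000000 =2639774.56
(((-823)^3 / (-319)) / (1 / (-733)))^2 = 166957895013615456974521 / 101761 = 1640686461548289196.99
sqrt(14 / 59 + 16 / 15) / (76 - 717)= -sqrt(1021290) / 567285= -0.00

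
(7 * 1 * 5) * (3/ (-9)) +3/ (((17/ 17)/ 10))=55/ 3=18.33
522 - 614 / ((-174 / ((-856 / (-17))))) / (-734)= 283206550 / 542793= 521.76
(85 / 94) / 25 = 17 / 470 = 0.04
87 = 87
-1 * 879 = -879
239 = 239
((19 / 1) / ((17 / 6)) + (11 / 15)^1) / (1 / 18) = 11382 / 85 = 133.91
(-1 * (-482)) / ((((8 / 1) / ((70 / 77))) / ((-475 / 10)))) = -114475 / 44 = -2601.70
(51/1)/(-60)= -17/20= -0.85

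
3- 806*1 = -803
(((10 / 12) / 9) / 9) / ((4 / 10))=25 / 972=0.03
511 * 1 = 511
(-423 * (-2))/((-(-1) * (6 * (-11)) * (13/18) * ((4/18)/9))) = -102789/143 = -718.80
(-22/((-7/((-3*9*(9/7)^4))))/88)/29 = -177147/1949612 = -0.09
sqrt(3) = 1.73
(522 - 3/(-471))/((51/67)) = 5490985/8007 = 685.77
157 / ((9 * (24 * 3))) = 157 / 648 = 0.24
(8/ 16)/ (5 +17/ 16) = 8/ 97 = 0.08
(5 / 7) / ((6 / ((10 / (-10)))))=-0.12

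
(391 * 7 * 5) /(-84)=-1955 /12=-162.92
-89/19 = -4.68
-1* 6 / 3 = -2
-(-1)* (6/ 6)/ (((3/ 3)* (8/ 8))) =1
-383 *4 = -1532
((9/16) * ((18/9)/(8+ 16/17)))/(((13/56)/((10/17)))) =0.32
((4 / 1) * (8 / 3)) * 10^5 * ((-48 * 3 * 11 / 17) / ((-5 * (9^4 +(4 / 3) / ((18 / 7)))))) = 3029.43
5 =5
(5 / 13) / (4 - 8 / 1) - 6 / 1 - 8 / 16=-6.60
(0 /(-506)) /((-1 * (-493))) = 0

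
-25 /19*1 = -25 /19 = -1.32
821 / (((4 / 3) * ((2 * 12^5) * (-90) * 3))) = -821 / 179159040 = -0.00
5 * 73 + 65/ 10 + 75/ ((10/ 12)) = 923/ 2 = 461.50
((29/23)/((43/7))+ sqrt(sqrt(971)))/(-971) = -971^(1/4)/971 - 203/960319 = -0.01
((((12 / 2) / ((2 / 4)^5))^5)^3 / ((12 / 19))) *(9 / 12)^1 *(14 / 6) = 49218552164011284316948785977622528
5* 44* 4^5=225280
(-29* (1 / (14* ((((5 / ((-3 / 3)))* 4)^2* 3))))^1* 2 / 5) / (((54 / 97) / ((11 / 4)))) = -30943 / 9072000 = -0.00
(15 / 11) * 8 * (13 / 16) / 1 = 195 / 22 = 8.86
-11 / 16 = -0.69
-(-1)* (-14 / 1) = -14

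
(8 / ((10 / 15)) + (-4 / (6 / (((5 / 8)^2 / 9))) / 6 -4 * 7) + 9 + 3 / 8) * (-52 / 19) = 446797 / 24624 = 18.14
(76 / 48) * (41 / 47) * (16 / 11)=3116 / 1551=2.01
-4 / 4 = -1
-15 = -15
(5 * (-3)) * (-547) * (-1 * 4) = -32820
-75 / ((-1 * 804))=0.09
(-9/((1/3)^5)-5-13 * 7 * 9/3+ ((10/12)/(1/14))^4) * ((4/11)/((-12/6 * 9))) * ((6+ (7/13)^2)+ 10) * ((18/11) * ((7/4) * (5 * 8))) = -1002832006400/1656369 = -605439.98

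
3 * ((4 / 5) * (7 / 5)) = 84 / 25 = 3.36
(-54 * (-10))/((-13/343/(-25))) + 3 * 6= 4630734/13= 356210.31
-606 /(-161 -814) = 202 /325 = 0.62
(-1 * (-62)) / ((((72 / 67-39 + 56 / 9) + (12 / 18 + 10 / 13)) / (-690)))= 67070484 / 47453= 1413.41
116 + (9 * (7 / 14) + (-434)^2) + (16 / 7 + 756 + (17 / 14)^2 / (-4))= 189234.42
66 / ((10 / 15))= 99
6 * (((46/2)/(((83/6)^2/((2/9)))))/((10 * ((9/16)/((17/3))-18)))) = -50048/55904235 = -0.00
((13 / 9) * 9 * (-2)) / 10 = -2.60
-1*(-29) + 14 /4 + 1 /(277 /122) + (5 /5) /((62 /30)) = 574029 /17174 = 33.42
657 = 657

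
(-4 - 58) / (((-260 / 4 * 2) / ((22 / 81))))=682 / 5265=0.13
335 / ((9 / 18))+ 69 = 739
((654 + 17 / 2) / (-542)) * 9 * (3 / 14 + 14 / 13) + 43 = 5681009 / 197288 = 28.80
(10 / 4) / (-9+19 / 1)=1 / 4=0.25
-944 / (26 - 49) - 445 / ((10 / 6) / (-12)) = 74636 / 23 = 3245.04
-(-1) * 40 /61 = 40 /61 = 0.66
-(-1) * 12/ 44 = 3/ 11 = 0.27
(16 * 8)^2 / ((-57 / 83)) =-1359872 / 57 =-23857.40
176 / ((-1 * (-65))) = 2.71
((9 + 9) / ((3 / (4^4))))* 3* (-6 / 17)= -27648 / 17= -1626.35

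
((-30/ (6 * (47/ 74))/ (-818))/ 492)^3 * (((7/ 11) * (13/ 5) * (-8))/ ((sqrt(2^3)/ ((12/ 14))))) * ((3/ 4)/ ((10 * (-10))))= 658489 * sqrt(2)/ 4135889939346403028736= 0.00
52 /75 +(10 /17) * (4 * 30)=90884 /1275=71.28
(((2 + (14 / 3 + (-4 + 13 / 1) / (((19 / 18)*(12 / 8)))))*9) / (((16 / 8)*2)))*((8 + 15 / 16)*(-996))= -4700124 / 19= -247374.95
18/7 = 2.57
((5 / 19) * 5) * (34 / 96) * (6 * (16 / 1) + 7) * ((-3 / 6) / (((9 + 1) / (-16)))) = 8755 / 228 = 38.40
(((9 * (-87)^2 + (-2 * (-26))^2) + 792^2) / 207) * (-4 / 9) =-2792356 / 1863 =-1498.85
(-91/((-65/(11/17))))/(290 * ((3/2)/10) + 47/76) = 836/40715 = 0.02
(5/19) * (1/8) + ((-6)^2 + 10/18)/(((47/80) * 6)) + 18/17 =799687/69768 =11.46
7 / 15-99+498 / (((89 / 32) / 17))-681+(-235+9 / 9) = 2710613 / 1335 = 2030.42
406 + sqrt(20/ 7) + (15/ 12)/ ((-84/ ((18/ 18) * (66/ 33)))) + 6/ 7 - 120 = 2 * sqrt(35)/ 7 + 48187/ 168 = 288.52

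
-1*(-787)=787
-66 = -66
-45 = -45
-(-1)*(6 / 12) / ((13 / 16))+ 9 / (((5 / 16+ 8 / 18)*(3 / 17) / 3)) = 287288 / 1417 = 202.74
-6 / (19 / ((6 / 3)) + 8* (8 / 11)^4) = -175692 / 343715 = -0.51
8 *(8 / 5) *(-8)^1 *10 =-1024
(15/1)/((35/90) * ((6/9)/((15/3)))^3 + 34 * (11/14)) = 3189375/5680321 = 0.56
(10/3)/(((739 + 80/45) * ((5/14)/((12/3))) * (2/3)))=504/6667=0.08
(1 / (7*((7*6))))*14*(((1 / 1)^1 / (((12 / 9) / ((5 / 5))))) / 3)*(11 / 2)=11 / 168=0.07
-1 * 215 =-215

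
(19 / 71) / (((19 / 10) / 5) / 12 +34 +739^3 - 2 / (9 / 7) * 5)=34200 / 51577964303447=0.00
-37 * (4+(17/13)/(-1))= -99.62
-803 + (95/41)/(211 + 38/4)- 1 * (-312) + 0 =-8877581/18081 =-490.99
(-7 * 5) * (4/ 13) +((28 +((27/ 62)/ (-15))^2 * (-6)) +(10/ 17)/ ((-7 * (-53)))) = 67869825087/ 3939667550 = 17.23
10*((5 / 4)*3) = 37.50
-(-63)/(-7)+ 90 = 81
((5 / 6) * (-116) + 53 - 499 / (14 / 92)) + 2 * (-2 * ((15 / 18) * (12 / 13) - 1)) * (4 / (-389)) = -352873411 / 106197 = -3322.82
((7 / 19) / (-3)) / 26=-0.00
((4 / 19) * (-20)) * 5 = -400 / 19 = -21.05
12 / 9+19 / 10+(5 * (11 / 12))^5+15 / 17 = 2026.70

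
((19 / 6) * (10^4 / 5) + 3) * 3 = 19009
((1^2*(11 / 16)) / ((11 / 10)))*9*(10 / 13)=225 / 52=4.33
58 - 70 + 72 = 60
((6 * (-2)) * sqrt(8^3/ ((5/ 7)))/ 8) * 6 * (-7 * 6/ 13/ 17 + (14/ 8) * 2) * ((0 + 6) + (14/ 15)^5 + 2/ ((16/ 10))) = -70730698346 * sqrt(70)/ 93234375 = -6347.18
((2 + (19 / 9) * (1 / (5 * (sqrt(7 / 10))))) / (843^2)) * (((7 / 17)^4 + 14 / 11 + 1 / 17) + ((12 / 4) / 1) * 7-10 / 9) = 476901577 * sqrt(70) / 264422582899695 + 351401162 / 5876057397771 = 0.00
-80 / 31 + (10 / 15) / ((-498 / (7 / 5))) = -2.58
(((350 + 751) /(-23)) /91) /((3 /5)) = -1835 /2093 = -0.88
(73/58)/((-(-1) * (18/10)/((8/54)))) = 730/7047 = 0.10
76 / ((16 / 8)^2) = 19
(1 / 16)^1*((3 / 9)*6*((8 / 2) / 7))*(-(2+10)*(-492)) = 2952 / 7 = 421.71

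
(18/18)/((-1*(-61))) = 1/61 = 0.02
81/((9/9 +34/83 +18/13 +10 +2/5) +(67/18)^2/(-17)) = 2406968460/367857809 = 6.54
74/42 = 37/21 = 1.76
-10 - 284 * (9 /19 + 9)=-51310 /19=-2700.53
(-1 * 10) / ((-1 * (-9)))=-10 / 9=-1.11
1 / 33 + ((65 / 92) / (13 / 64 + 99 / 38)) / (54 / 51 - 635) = 12852217 / 429751113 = 0.03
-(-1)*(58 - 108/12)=49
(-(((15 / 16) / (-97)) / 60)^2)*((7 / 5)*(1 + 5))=-21 / 96348160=-0.00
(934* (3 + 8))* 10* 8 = 821920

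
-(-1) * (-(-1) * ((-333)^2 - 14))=110875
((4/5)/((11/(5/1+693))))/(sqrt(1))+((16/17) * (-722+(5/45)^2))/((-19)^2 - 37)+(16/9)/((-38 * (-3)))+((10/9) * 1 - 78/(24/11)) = 6547223149/466224660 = 14.04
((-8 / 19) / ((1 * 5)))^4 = 4096 / 81450625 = 0.00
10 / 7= 1.43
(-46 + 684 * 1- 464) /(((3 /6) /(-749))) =-260652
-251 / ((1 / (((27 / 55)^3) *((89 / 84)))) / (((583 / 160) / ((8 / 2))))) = -28.66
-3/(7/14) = -6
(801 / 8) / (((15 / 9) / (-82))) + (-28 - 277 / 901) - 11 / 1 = -89477543 / 18020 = -4965.46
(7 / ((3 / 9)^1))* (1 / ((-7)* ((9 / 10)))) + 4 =2 / 3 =0.67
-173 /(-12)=173 /12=14.42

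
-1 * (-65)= 65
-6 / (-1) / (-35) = -6 / 35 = -0.17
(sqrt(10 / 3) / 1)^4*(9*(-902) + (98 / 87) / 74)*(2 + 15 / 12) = -8492832725 / 28971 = -293149.45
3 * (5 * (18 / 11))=24.55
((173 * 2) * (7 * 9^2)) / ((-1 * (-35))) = 28026 / 5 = 5605.20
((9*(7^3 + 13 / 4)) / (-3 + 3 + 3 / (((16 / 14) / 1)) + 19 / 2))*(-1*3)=-74790 / 97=-771.03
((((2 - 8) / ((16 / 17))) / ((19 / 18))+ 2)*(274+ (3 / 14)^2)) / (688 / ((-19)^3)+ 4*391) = -5952850651 / 8409801792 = -0.71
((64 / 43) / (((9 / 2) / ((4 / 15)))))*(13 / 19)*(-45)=-6656 / 2451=-2.72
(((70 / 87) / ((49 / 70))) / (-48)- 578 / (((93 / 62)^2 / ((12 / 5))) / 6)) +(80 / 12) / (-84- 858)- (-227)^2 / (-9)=2026.21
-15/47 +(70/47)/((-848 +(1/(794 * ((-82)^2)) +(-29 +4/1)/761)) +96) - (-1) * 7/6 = 728536888726849/861625978554822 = 0.85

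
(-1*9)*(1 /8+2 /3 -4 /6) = -9 /8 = -1.12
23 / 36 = 0.64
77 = 77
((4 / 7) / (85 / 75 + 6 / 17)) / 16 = 255 / 10612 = 0.02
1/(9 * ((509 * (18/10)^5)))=3125/270503469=0.00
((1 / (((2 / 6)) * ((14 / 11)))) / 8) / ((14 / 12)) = 99 / 392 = 0.25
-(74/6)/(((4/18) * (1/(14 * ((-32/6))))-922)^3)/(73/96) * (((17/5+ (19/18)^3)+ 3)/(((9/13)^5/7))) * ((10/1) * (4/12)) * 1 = 238777636624973135872/10380905251949541829181409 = 0.00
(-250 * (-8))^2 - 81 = 3999919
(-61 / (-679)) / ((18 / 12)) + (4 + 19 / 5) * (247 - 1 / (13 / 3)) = 1924.86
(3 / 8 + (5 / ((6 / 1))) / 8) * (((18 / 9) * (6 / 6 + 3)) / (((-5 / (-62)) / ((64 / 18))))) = 22816 / 135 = 169.01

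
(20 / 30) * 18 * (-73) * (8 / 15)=-2336 / 5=-467.20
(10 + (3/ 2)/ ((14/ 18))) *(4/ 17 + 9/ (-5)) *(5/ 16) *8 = -46.66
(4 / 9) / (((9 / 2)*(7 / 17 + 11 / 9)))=68 / 1125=0.06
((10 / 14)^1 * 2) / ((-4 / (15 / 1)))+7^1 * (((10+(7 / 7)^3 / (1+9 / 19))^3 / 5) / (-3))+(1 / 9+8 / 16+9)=-79592377 / 141120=-564.00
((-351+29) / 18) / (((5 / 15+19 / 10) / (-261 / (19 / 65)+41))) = 26059460 / 3819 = 6823.63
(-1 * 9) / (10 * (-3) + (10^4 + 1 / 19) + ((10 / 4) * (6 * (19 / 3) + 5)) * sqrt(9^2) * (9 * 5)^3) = -342 / 3350589487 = -0.00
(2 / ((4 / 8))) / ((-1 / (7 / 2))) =-14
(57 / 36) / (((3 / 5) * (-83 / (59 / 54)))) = -5605 / 161352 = -0.03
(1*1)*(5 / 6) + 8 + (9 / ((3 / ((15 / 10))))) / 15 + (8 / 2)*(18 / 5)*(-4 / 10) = 253 / 75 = 3.37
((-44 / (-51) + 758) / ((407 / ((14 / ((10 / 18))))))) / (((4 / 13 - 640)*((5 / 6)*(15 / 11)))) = -13598 / 210375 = -0.06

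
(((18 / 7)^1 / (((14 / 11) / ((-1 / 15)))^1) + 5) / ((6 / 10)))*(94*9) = 336144 / 49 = 6860.08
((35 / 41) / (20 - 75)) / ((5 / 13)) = -91 / 2255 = -0.04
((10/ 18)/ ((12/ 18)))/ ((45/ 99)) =11/ 6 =1.83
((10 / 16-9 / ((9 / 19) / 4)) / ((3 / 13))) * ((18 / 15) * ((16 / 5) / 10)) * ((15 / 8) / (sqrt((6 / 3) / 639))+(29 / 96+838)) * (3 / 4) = -630859203 / 8000-211653 * sqrt(142) / 800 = -82010.07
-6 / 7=-0.86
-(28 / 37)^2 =-784 / 1369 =-0.57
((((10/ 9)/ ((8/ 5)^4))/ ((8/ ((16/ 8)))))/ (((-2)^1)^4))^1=3125/ 1179648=0.00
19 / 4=4.75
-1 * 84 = -84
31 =31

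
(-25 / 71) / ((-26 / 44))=550 / 923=0.60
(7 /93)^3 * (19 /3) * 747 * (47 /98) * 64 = 16602656 /268119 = 61.92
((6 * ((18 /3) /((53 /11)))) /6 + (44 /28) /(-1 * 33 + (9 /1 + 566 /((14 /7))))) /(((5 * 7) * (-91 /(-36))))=4328676 /306043465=0.01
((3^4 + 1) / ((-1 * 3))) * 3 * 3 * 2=-492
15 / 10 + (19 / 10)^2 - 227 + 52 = -16989 / 100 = -169.89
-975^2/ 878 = -950625/ 878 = -1082.72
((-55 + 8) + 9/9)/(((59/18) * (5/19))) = -15732/295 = -53.33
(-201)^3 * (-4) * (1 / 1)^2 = 32482404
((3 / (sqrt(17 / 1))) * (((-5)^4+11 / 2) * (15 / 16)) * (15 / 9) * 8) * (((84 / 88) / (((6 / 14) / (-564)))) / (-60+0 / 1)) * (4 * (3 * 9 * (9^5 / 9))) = 7716743868015 * sqrt(17) / 374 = 85072058967.01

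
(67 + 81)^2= 21904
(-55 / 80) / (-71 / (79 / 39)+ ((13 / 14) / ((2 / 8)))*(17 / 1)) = -6083 / 248560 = -0.02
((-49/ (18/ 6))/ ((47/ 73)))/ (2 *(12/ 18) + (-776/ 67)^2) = -16057153/ 85750748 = -0.19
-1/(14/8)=-4/7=-0.57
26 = 26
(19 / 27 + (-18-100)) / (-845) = 0.14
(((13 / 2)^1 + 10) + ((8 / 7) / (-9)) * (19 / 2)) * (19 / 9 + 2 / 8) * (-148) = -6060415 / 1134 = -5344.28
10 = 10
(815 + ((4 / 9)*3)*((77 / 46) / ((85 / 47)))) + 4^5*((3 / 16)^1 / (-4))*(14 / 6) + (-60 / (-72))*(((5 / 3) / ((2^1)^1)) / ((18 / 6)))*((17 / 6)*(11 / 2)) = 1793443481 / 2533680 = 707.84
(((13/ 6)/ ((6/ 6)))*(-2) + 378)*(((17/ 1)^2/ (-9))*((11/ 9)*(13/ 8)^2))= -602258371/ 15552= -38725.46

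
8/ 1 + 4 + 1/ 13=157/ 13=12.08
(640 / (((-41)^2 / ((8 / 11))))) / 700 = 256 / 647185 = 0.00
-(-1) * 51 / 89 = 51 / 89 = 0.57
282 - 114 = 168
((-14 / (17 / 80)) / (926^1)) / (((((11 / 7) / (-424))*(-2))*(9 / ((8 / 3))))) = -6648320 / 2337687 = -2.84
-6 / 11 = -0.55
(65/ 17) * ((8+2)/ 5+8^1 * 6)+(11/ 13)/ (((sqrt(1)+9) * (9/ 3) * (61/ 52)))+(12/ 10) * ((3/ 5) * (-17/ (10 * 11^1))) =191.09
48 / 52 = 12 / 13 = 0.92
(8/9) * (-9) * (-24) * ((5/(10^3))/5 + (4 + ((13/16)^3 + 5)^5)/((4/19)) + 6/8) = 42762186940434672174178089/9007199254740992000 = 4747556.45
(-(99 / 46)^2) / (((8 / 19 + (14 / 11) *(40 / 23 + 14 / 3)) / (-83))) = 510053841 / 11375248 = 44.84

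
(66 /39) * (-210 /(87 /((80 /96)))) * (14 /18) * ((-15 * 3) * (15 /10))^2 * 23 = -209199375 /754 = -277452.75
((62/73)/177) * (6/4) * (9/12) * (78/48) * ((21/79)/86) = 25389/936376256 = 0.00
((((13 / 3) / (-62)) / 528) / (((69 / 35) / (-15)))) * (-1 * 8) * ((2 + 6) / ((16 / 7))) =-0.03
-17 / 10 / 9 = -17 / 90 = -0.19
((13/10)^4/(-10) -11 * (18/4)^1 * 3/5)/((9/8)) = -2998561/112500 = -26.65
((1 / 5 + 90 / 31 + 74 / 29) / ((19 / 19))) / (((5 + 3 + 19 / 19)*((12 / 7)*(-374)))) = -59311 / 60520680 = -0.00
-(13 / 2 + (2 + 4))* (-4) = 50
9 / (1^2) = 9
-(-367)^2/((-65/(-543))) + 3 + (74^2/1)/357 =-26109171784/23205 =-1125152.85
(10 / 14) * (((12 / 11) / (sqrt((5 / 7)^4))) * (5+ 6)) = 84 / 5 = 16.80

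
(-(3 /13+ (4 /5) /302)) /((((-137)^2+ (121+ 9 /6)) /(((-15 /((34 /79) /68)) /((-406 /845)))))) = -2433990 /39936631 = -0.06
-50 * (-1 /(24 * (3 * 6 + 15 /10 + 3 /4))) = 25 /243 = 0.10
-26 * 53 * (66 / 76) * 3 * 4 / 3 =-90948 / 19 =-4786.74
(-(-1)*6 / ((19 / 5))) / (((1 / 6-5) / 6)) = -1080 / 551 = -1.96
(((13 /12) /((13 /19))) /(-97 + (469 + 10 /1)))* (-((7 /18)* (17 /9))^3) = -32018021 /19489004352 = -0.00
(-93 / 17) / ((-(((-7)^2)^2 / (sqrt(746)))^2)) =0.00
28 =28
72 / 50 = 36 / 25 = 1.44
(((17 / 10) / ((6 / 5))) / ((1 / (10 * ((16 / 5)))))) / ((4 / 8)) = 272 / 3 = 90.67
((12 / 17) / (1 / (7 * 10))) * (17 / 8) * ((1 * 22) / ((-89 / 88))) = -203280 / 89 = -2284.04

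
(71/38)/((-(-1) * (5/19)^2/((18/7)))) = 12141/175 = 69.38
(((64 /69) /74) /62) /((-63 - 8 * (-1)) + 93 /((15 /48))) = 80 /96000459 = 0.00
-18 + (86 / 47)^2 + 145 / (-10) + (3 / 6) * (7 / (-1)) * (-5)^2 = -257684 / 2209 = -116.65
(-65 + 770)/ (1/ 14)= 9870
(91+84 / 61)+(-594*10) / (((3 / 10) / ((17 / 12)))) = -1705415 / 61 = -27957.62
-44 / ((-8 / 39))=429 / 2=214.50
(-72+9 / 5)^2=123201 / 25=4928.04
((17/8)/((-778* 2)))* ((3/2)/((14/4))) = -51/87136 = -0.00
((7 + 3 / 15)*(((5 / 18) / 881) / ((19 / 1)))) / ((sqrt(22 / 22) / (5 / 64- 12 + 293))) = 17989 / 535648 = 0.03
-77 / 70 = -1.10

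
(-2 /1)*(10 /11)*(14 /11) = -280 /121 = -2.31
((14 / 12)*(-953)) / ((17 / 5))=-33355 / 102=-327.01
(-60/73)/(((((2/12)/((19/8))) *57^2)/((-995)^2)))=-4950125/1387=-3568.94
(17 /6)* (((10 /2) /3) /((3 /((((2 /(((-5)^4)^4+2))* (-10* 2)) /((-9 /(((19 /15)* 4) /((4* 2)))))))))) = 3230 /111236572267083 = 0.00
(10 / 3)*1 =10 / 3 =3.33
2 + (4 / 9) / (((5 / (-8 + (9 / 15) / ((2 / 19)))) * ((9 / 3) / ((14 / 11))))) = 14206 / 7425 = 1.91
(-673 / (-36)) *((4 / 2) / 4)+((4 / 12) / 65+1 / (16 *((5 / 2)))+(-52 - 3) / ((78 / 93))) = -131507 / 2340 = -56.20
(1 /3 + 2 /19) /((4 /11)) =275 /228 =1.21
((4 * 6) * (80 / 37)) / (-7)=-1920 / 259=-7.41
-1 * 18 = -18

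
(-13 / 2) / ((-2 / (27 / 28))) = 351 / 112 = 3.13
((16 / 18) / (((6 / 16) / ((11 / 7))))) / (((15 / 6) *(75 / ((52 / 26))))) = 2816 / 70875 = 0.04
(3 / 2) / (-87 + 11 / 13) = -39 / 2240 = -0.02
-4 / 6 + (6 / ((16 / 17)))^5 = 1035010217 / 98304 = 10528.67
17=17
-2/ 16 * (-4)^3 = 8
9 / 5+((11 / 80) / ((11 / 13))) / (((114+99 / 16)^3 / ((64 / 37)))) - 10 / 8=2894225661037 / 5262226925580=0.55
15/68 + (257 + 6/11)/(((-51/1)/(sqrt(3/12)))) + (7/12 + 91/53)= -241/59466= -0.00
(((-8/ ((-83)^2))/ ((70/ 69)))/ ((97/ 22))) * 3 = -18216/ 23388155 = -0.00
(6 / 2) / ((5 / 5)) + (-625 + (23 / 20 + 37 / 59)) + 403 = -256323 / 1180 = -217.22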